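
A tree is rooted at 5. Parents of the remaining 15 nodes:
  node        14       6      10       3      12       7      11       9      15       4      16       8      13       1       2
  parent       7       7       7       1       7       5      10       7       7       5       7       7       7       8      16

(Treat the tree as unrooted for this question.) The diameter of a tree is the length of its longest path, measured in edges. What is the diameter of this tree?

A longest path is 3-1-8-7-10-11, with 5 edges.

5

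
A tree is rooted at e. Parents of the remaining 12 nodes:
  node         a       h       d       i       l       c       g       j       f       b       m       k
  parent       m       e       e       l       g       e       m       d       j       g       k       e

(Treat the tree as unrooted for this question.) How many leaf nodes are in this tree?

Degree-1 nodes: a, b, c, f, h, i — 6 of them.

6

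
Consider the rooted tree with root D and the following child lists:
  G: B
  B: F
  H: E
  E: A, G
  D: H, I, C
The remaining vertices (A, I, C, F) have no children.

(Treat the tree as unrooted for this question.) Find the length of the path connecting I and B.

I–D–H–E–G–B: 5 edges.

5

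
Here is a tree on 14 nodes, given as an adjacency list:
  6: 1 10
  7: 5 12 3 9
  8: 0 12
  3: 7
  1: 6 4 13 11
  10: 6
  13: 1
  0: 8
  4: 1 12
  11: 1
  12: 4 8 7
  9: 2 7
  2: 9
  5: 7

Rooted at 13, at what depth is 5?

Path from 13 to 5: 13 – 1 – 4 – 12 – 7 – 5, which has 5 edges.

5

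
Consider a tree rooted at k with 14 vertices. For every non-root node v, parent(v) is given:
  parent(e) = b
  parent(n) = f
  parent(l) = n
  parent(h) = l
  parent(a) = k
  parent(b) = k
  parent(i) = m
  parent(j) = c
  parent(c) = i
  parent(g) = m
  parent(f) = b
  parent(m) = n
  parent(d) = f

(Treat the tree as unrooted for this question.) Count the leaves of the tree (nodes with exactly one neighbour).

The leaves are a, d, e, g, h, j.
That is 6 leaves.

6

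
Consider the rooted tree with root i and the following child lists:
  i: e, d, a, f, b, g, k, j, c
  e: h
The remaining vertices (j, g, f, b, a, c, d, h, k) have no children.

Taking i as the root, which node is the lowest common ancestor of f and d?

i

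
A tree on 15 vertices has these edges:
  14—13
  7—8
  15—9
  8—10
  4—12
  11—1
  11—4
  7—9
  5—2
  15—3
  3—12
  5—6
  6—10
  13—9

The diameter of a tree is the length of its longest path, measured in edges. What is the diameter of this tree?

12

Starting from 2, a farthest node is 1 at distance 12.
One longest path: 2–5–6–10–8–7–9–15–3–12–4–11–1.
So the diameter is 12.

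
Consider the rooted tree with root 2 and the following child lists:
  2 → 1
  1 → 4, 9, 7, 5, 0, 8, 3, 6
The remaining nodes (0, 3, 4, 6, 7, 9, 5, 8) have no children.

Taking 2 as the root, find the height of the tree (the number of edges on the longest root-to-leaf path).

2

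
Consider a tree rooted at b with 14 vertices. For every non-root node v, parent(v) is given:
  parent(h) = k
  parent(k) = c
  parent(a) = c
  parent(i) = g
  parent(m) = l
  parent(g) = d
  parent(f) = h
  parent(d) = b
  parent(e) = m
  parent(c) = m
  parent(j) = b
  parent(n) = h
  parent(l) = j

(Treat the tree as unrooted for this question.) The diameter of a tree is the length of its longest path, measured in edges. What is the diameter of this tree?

A longest path is f - h - k - c - m - l - j - b - d - g - i, with 10 edges.

10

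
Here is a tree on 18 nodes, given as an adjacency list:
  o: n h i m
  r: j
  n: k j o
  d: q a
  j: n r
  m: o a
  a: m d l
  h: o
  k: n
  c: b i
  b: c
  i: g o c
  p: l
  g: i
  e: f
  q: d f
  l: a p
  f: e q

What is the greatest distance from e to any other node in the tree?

Distances from e peak at 9, attained at b (r also at distance 9).
e–f–q–d–a–m–o–i–c–b

9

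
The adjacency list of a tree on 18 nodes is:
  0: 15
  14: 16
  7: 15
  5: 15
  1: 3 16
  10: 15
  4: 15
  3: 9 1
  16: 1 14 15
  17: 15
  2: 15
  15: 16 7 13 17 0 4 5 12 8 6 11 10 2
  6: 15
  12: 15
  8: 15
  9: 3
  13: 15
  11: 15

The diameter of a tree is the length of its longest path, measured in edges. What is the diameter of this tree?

5

BFS from 9 reaches 17 last, at distance 5; BFS from 17 confirms no node is farther.
Path: 9–3–1–16–15–17.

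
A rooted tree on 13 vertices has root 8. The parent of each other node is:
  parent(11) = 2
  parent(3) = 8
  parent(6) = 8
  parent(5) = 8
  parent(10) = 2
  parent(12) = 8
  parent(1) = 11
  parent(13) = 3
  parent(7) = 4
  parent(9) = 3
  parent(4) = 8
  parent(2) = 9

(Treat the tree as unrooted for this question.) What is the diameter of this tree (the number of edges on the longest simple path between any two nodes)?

BFS from 7 reaches 1 last, at distance 7; BFS from 1 confirms no node is farther.
Path: 7–4–8–3–9–2–11–1.

7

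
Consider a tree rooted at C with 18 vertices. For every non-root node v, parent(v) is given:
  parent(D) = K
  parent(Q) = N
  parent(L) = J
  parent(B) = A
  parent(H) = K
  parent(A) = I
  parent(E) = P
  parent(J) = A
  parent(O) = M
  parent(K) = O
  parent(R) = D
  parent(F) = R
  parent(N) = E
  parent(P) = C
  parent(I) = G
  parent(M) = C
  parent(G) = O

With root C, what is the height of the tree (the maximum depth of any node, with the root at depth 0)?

The longest root-to-leaf path is C → M → O → G → I → A → J → L (7 edges).

7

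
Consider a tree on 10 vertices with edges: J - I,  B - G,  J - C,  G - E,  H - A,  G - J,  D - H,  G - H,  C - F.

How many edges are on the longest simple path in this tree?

Starting from F, a farthest node is D at distance 5.
One longest path: F – C – J – G – H – D.
So the diameter is 5.

5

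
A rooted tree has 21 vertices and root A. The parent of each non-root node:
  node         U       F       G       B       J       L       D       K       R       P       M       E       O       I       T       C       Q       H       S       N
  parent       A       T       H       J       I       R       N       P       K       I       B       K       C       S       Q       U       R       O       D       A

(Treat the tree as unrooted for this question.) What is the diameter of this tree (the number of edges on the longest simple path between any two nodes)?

15

A longest path is G–H–O–C–U–A–N–D–S–I–P–K–R–Q–T–F, with 15 edges.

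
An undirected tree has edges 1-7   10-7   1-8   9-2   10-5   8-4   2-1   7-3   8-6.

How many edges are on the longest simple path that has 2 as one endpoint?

Distances from 2 peak at 4, attained at 5.
2-1-7-10-5

4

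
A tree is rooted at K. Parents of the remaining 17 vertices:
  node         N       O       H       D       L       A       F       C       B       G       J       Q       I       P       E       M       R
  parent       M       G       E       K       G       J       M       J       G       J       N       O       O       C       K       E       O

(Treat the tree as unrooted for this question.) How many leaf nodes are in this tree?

Exactly 10 nodes have a single neighbour: A, B, D, F, H, I, L, P, Q, R.

10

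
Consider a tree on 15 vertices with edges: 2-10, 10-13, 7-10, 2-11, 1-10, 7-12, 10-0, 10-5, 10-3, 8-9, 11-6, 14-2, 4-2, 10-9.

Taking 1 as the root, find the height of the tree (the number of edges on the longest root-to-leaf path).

The longest root-to-leaf path is 1 → 10 → 2 → 11 → 6 (4 edges).

4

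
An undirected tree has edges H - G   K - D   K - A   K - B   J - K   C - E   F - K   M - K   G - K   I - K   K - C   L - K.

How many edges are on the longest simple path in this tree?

Starting from H, a farthest node is E at distance 4.
One longest path: H – G – K – C – E.
So the diameter is 4.

4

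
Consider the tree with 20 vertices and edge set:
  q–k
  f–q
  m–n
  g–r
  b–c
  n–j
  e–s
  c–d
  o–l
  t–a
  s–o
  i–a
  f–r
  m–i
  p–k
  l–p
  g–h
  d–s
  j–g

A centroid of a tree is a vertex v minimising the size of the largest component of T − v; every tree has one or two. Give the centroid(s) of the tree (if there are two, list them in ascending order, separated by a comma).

f, q

Removing q splits the tree into components of sizes 10, 9; the largest is 10 ≤ ⌊20/2⌋ = 10.
Its neighbour f also leaves a largest component of size 10, so both are centroids.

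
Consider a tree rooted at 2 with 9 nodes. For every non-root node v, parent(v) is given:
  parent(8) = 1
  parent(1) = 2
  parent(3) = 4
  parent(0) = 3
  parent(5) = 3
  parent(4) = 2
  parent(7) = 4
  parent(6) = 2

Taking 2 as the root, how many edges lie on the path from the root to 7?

2

Path from 2 to 7: 2–4–7, which has 2 edges.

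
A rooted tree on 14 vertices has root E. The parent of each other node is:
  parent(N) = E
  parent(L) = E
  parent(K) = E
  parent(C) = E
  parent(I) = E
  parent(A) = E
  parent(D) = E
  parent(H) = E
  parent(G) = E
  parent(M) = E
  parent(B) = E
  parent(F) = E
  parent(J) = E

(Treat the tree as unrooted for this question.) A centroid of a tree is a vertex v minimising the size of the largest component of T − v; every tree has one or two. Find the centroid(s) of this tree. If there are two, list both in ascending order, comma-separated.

Delete E: the remaining components have sizes 1, 1, 1, 1, 1, 1, 1, 1, 1, 1, 1, 1, 1. Max 1 ≤ 7, so E is a centroid.
No neighbour of E does as well, so E is the unique centroid.

E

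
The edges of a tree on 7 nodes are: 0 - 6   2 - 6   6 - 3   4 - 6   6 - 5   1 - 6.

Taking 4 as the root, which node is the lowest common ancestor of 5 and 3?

Ancestors of 5 (toward the root): 5, 6, 4.
Ancestors of 3: 3, 6, 4.
The deepest node appearing in both lists is 6.

6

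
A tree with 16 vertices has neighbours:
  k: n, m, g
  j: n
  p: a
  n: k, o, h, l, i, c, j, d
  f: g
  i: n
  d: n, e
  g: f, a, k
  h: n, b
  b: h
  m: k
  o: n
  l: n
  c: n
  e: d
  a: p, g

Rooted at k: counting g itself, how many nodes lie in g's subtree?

The subtree rooted at g contains: g, a, f, p — 4 nodes.

4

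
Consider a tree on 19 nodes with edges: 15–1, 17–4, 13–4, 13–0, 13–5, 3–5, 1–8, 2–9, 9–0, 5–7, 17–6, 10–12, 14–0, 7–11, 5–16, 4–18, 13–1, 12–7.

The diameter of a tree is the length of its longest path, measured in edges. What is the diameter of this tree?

Starting from 10, a farthest node is 6 at distance 7.
One longest path: 10-12-7-5-13-4-17-6.
So the diameter is 7.

7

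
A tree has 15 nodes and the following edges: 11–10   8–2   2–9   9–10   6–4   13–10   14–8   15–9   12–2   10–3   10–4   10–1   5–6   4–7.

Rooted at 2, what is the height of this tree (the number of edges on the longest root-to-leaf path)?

5

5 sits deepest: 2-9-10-4-6-5 — 5 edges from the root.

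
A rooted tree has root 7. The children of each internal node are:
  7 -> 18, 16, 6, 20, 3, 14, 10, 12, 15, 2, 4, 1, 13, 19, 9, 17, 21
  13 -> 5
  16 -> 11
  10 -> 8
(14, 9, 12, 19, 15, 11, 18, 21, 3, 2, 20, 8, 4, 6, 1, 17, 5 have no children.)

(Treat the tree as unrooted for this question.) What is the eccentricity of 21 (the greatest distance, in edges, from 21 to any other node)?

3

The node farthest from 21 is 8 (5, 11 also at distance 3), via 21-7-10-8 — 3 edges.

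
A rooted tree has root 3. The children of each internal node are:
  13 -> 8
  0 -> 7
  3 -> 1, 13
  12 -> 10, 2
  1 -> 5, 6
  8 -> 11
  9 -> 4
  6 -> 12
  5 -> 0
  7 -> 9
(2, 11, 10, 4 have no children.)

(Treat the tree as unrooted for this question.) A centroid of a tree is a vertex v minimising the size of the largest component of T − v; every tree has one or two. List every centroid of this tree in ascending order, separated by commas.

1

Delete 1: the remaining components have sizes 5, 4, 4. Max 5 ≤ 7, so 1 is a centroid.
Every other node leaves some component of size > 7, so the centroid is unique.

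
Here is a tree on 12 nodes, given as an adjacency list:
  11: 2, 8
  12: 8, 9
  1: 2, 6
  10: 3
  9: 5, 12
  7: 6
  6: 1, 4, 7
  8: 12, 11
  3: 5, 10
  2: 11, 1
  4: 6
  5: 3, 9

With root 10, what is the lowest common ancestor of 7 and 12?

12

Path 7→root: 7 6 1 2 11 8 12 9 5 3 10; path 12→root: 12 9 5 3 10.
First common node: 12.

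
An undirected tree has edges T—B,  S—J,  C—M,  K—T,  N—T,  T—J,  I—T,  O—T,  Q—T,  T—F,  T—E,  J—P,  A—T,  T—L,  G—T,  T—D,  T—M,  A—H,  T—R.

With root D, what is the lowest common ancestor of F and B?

Path F→root: F T D; path B→root: B T D.
First common node: T.

T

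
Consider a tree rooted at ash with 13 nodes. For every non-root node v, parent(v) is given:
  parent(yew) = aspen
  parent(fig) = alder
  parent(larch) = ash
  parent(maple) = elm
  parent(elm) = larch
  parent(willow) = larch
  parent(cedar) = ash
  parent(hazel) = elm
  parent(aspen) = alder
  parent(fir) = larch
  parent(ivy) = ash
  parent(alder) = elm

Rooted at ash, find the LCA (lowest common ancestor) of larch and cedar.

larch's ancestor chain is larch, ash and cedar's is cedar, ash; they first meet at ash.

ash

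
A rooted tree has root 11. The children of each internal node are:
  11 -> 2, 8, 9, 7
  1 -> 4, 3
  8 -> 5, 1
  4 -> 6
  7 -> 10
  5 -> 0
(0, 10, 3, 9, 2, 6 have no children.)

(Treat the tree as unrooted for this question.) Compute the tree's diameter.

6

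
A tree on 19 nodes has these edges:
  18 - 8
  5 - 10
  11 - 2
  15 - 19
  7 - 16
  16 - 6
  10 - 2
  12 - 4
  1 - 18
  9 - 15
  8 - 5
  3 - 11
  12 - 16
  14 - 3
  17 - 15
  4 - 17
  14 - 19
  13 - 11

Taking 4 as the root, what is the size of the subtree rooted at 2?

2's subtree: {2, 10, 5, 8, 18, 1}, size 6.

6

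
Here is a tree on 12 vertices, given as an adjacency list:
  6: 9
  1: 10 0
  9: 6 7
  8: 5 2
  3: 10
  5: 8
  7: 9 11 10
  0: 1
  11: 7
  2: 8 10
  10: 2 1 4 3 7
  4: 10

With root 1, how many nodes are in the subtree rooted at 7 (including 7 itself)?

Descendants of 7 (including itself): 7, 9, 11, 6. That's 4.

4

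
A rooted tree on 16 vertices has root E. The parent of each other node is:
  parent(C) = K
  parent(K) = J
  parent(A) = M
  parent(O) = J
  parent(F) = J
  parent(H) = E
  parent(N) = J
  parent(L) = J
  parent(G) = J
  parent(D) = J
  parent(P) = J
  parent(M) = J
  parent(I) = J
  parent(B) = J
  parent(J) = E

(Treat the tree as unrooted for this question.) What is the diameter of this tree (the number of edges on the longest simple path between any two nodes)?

4

A longest path is A - M - J - E - H, with 4 edges.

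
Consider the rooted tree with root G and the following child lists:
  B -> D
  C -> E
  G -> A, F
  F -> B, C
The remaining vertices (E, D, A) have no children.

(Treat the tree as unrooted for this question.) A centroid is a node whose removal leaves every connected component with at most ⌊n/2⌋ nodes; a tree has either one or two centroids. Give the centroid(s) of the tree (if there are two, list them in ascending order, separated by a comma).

Delete F: the remaining components have sizes 2, 2, 2. Max 2 ≤ 3, so F is a centroid.
Every other node leaves some component of size > 3, so the centroid is unique.

F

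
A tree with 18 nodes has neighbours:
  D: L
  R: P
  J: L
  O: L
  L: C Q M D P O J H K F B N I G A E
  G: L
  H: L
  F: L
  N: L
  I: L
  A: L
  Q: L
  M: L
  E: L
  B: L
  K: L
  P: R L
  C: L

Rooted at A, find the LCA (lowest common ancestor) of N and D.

N's ancestor chain is N, L, A and D's is D, L, A; they first meet at L.

L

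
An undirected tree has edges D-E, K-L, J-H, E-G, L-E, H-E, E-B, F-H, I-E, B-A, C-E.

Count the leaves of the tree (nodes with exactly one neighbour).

8

Exactly 8 nodes have a single neighbour: A, C, D, F, G, I, J, K.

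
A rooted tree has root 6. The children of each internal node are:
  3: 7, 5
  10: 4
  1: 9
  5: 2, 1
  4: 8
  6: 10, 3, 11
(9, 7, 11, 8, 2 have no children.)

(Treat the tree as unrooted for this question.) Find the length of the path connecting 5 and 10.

Walking from 5: 5 – 3 – 6 – 10. Length 3.

3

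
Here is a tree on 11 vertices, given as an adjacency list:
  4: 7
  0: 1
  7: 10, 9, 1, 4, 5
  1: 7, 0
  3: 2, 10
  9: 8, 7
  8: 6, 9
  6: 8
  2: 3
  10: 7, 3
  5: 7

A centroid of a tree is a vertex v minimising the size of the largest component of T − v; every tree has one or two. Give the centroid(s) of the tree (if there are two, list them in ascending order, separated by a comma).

7

Removing 7 splits the tree into components of sizes 3, 3, 2, 1, 1; the largest is 3 ≤ ⌊11/2⌋ = 5.
No neighbour of 7 does as well, so 7 is the unique centroid.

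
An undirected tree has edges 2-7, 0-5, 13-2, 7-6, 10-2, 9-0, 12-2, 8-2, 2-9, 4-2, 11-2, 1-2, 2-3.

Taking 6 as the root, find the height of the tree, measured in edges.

5 sits deepest: 6 → 7 → 2 → 9 → 0 → 5 — 5 edges from the root.

5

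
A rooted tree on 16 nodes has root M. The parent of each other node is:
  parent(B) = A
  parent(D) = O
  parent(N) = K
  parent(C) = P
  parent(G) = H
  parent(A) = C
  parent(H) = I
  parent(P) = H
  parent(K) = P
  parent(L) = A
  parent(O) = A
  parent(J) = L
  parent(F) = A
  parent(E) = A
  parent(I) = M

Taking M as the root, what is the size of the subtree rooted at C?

9

C's subtree: {C, A, E, L, B, F, O, J, D}, size 9.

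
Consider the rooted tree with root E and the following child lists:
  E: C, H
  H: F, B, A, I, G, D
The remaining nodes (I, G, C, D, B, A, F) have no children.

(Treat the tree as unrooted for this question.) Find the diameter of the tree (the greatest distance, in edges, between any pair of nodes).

BFS from C reaches I last, at distance 3; BFS from I confirms no node is farther.
Path: C – E – H – I.

3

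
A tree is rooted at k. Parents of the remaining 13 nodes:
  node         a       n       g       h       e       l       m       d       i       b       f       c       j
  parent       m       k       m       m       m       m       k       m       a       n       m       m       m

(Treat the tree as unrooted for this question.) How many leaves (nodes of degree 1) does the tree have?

Degree-1 nodes: b, c, d, e, f, g, h, i, j, l — 10 of them.

10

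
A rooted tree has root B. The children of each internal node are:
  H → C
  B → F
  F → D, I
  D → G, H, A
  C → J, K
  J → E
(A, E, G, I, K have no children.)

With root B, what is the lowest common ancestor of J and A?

Ancestors of J (toward the root): J, C, H, D, F, B.
Ancestors of A: A, D, F, B.
The deepest node appearing in both lists is D.

D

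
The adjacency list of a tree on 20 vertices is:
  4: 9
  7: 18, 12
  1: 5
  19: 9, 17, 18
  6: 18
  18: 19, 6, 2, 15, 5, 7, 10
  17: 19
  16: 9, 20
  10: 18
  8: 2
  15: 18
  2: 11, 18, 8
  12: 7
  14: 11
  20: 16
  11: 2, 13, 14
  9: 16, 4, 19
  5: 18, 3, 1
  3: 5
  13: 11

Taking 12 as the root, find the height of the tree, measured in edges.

6

20 sits deepest: 12 → 7 → 18 → 19 → 9 → 16 → 20 — 6 edges from the root.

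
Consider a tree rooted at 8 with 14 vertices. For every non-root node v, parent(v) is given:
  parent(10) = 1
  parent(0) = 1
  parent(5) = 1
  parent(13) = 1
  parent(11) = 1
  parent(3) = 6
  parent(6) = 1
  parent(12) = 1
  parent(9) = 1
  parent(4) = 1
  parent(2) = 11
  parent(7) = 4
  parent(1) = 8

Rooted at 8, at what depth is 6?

2

Path from 8 to 6: 8 → 1 → 6, which has 2 edges.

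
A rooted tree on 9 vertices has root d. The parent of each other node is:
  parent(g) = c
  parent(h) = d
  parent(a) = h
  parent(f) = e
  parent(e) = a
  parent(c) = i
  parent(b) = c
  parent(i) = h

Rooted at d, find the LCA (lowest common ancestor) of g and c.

Path g→root: g c i h d; path c→root: c i h d.
First common node: c.

c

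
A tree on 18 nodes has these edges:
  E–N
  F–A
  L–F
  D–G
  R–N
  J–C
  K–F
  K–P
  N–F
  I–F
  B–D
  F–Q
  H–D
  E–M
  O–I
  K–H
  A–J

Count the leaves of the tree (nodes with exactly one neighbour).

9

Degree-1 nodes: B, C, G, L, M, O, P, Q, R — 9 of them.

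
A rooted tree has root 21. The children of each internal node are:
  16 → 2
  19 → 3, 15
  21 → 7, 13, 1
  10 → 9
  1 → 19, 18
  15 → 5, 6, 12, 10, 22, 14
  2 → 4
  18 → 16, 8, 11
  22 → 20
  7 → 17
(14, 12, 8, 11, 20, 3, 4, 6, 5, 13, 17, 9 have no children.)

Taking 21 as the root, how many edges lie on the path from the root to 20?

5

Path from 21 to 20: 21–1–19–15–22–20, which has 5 edges.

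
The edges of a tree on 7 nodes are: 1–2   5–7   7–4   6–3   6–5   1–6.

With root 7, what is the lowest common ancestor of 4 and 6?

Path 4→root: 4 7; path 6→root: 6 5 7.
First common node: 7.

7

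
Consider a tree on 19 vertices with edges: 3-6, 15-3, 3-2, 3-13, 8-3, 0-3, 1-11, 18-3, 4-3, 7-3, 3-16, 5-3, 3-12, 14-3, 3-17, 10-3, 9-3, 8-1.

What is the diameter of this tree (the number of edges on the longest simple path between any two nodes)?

4

BFS from 11 reaches 18 last, at distance 4; BFS from 18 confirms no node is farther.
Path: 11–1–8–3–18.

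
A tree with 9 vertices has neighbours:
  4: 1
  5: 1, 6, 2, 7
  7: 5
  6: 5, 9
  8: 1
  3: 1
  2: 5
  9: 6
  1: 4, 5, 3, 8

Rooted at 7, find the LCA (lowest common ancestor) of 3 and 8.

Ancestors of 3 (toward the root): 3, 1, 5, 7.
Ancestors of 8: 8, 1, 5, 7.
The deepest node appearing in both lists is 1.

1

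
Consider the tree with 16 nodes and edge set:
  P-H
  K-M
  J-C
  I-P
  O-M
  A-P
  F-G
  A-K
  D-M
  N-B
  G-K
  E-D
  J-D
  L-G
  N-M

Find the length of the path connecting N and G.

3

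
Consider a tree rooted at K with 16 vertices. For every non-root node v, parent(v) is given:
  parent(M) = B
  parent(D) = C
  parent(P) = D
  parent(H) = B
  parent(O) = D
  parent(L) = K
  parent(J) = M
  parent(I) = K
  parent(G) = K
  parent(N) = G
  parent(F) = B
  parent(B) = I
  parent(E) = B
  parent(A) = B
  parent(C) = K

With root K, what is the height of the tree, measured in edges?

4

J sits deepest: K-I-B-M-J — 4 edges from the root.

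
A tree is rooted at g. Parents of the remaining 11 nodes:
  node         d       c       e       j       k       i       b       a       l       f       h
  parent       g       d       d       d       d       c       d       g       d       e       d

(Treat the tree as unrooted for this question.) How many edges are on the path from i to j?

Walking from i: i – c – d – j. Length 3.

3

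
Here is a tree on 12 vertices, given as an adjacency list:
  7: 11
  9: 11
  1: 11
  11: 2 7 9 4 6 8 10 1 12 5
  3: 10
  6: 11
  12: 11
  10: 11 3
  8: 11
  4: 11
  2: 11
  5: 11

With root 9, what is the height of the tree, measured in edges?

3

A deepest node is 3, reached by 9-11-10-3.
That path has 3 edges, so the height is 3.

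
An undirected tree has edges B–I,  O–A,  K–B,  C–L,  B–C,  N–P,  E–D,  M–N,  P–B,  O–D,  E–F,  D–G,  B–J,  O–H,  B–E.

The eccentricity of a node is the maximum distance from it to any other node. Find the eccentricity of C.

5

A farthest node from C is H (A also at distance 5).
The path C – B – E – D – O – H has 5 edges.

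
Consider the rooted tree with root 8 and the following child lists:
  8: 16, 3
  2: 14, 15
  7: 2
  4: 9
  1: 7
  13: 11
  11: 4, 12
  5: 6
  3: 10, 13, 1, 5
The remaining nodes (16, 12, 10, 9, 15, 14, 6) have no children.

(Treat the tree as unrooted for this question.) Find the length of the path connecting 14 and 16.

The path is 14 - 2 - 7 - 1 - 3 - 8 - 16, which has 6 edges.

6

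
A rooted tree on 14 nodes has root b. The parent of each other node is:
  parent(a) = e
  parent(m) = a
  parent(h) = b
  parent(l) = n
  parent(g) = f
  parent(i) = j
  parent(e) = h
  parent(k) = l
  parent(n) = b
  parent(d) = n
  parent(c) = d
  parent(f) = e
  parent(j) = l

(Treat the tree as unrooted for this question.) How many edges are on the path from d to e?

4

The path is d–n–b–h–e, which has 4 edges.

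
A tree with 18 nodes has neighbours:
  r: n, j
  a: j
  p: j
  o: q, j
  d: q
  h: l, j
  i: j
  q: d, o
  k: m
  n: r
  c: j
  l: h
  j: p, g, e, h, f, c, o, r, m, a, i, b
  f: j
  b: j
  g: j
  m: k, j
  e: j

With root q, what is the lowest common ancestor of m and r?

j

m's ancestor chain is m, j, o, q and r's is r, j, o, q; they first meet at j.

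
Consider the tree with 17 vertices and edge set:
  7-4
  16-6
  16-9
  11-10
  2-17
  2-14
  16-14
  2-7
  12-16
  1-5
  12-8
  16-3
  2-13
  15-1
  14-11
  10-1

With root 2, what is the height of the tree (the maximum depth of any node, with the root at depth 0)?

A deepest node is 5, reached by 2 – 14 – 11 – 10 – 1 – 5.
That path has 5 edges, so the height is 5.

5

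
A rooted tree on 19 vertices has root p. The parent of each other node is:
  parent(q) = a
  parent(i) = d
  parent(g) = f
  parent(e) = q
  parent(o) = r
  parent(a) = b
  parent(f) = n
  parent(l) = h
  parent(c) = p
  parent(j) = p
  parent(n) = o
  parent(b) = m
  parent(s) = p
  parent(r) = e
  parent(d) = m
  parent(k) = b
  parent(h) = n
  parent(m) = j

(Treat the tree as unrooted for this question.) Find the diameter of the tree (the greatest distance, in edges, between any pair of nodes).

12

A longest path is g - f - n - o - r - e - q - a - b - m - j - p - c, with 12 edges.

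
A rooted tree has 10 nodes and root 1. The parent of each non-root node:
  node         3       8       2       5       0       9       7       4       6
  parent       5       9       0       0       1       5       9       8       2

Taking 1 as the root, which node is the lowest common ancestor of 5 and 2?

Ancestors of 5 (toward the root): 5, 0, 1.
Ancestors of 2: 2, 0, 1.
The deepest node appearing in both lists is 0.

0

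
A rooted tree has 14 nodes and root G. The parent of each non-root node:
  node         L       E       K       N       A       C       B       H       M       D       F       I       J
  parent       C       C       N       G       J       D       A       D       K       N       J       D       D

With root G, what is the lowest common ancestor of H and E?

D

H's ancestor chain is H, D, N, G and E's is E, C, D, N, G; they first meet at D.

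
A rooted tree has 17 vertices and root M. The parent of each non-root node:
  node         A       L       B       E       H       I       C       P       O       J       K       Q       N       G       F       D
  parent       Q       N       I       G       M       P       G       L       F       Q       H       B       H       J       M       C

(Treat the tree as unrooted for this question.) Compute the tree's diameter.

BFS from O reaches D last, at distance 13; BFS from D confirms no node is farther.
Path: O-F-M-H-N-L-P-I-B-Q-J-G-C-D.

13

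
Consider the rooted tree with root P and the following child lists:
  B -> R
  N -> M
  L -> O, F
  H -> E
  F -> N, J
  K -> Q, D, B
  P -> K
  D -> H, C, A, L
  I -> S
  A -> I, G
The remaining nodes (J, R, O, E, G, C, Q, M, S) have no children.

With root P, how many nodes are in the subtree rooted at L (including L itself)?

The subtree rooted at L contains: L, O, F, J, N, M — 6 nodes.

6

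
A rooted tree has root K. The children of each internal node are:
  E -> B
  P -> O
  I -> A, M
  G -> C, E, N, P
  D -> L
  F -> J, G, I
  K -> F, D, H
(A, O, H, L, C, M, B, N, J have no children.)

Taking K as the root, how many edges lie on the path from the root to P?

K → F → G → P — 3 edges.

3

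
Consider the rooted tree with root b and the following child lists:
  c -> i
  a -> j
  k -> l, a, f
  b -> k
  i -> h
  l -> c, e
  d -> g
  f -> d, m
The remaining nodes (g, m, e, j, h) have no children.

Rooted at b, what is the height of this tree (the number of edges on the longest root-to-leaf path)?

5

h sits deepest: b → k → l → c → i → h — 5 edges from the root.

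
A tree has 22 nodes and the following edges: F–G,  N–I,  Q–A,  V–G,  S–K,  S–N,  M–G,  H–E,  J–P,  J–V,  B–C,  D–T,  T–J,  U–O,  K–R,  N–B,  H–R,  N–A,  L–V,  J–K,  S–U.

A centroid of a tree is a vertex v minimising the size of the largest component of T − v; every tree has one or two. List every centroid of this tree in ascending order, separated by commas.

K

If K is removed the pieces have sizes 9, 9, 3, all ≤ ⌊22/2⌋ = 11.
No neighbour of K does as well, so K is the unique centroid.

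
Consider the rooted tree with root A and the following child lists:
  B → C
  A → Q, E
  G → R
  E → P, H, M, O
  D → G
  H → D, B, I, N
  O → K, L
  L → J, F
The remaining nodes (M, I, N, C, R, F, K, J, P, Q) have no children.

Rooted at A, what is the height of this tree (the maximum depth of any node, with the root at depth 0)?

5

A deepest node is R, reached by A – E – H – D – G – R.
That path has 5 edges, so the height is 5.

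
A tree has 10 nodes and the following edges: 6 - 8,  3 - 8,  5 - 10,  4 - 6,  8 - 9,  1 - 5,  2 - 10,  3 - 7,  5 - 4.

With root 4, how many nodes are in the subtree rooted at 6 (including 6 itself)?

6's subtree: {6, 8, 3, 9, 7}, size 5.

5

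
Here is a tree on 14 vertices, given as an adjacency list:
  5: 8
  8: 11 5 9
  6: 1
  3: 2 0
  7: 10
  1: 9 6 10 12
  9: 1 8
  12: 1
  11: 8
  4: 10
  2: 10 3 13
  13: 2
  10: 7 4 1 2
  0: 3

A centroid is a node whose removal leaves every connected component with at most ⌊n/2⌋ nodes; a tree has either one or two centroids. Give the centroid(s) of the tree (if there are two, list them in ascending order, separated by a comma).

Delete 1: the remaining components have sizes 7, 4, 1, 1. Max 7 ≤ 7, so 1 is a centroid.
Its neighbour 10 also leaves a largest component of size 7, so both are centroids.

1, 10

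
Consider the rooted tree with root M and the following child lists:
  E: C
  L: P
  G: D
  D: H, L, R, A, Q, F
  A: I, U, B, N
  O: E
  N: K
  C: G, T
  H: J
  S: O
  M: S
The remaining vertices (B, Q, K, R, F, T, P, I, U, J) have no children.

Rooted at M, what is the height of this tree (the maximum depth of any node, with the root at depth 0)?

9

K sits deepest: M–S–O–E–C–G–D–A–N–K — 9 edges from the root.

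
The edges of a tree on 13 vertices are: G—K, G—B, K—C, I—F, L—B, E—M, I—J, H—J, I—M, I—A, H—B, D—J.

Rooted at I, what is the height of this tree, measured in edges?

C sits deepest: I–J–H–B–G–K–C — 6 edges from the root.

6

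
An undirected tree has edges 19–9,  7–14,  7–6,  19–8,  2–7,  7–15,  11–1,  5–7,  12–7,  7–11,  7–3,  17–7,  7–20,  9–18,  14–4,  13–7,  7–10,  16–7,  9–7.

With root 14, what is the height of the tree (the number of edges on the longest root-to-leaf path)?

4

A deepest node is 8, reached by 14–7–9–19–8.
That path has 4 edges, so the height is 4.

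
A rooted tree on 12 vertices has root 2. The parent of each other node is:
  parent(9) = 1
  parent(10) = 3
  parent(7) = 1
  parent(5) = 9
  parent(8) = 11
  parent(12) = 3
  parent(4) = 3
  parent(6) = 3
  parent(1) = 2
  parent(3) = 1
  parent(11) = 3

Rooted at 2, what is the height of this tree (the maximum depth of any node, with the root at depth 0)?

4

8 sits deepest: 2 – 1 – 3 – 11 – 8 — 4 edges from the root.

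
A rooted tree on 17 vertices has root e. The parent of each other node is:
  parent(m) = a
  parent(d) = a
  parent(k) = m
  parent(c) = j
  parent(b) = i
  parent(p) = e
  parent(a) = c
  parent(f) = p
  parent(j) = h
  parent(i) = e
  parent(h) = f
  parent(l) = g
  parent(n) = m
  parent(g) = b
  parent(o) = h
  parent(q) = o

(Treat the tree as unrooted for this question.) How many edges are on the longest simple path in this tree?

12

Starting from l, a farthest node is k at distance 12.
One longest path: l – g – b – i – e – p – f – h – j – c – a – m – k.
So the diameter is 12.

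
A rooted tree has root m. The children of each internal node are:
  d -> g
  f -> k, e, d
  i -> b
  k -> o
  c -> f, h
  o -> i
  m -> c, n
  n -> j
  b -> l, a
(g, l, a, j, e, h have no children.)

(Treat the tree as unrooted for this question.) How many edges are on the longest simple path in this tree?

9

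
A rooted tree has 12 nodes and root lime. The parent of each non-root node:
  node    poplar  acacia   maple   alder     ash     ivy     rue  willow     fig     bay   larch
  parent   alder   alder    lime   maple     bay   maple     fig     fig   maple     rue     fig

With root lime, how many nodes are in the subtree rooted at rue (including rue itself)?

Descendants of rue (including itself): rue, bay, ash. That's 3.

3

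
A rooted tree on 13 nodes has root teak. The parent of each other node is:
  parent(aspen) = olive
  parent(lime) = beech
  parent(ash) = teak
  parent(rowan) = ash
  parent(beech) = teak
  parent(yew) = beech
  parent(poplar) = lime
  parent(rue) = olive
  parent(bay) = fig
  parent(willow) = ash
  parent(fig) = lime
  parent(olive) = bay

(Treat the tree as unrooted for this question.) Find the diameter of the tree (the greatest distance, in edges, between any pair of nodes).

8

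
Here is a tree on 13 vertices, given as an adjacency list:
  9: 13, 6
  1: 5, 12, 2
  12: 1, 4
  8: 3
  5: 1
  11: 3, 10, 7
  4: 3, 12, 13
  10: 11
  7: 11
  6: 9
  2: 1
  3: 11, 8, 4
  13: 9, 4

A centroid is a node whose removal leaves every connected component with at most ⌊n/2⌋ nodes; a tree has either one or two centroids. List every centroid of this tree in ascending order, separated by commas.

Removing 4 splits the tree into components of sizes 5, 4, 3; the largest is 5 ≤ ⌊13/2⌋ = 6.
Every other node leaves some component of size > 6, so the centroid is unique.

4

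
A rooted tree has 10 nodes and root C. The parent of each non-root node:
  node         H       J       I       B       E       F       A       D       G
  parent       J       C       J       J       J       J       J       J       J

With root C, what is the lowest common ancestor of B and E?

J

Ancestors of B (toward the root): B, J, C.
Ancestors of E: E, J, C.
The deepest node appearing in both lists is J.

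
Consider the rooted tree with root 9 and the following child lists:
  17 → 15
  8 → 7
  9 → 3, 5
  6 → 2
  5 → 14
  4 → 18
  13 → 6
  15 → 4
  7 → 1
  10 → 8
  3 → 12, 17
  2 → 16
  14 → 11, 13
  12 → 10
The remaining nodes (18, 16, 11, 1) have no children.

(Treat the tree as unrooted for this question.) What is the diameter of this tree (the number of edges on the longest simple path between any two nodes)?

12

A longest path is 1 – 7 – 8 – 10 – 12 – 3 – 9 – 5 – 14 – 13 – 6 – 2 – 16, with 12 edges.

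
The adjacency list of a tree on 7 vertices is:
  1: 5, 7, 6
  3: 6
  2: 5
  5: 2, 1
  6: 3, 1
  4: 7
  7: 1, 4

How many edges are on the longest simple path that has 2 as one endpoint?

4

A farthest node from 2 is 3 (4 also at distance 4).
The path 2 – 5 – 1 – 6 – 3 has 4 edges.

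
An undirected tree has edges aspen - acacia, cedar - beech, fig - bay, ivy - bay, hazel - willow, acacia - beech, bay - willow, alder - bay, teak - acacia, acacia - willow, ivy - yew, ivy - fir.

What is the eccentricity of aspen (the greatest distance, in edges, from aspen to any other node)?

5

Distances from aspen peak at 5, attained at fir (yew also at distance 5).
aspen-acacia-willow-bay-ivy-fir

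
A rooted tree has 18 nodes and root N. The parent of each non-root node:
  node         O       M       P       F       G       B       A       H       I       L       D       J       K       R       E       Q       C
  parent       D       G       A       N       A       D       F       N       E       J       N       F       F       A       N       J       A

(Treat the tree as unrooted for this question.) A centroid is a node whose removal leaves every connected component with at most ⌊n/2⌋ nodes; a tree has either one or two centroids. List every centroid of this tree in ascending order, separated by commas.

F

Removing F splits the tree into components of sizes 7, 6, 3, 1; the largest is 7 ≤ ⌊18/2⌋ = 9.
No neighbour of F does as well, so F is the unique centroid.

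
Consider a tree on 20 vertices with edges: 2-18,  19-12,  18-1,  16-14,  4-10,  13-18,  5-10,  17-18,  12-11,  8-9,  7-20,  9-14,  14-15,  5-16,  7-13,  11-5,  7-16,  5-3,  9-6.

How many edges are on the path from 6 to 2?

6 - 9 - 14 - 16 - 7 - 13 - 18 - 2: 7 edges.

7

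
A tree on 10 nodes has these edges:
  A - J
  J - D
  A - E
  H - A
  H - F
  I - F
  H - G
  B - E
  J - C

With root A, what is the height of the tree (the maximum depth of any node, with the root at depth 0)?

3

The longest root-to-leaf path is A → H → F → I (3 edges).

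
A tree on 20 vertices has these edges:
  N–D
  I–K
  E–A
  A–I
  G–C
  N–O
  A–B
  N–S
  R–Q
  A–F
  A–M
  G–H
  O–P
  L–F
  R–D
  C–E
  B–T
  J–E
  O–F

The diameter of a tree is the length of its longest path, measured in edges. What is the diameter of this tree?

BFS from H reaches Q last, at distance 10; BFS from Q confirms no node is farther.
Path: H – G – C – E – A – F – O – N – D – R – Q.

10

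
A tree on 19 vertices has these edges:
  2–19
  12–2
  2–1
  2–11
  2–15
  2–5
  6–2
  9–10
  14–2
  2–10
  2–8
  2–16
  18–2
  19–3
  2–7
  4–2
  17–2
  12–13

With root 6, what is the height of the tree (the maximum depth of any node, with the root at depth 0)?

3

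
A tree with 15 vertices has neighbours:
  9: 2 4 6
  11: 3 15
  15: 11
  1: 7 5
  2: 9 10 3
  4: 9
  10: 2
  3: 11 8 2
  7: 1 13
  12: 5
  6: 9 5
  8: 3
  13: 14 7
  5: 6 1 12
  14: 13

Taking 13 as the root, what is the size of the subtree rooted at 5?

11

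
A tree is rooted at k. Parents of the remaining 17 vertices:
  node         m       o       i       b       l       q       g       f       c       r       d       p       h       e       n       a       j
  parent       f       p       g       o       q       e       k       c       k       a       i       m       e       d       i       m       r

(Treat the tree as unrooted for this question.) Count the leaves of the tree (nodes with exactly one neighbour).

5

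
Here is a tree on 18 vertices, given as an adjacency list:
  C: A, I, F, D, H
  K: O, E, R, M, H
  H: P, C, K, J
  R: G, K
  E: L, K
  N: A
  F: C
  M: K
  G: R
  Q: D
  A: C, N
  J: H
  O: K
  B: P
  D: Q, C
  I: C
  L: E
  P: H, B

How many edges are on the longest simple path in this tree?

Starting from L, a farthest node is Q at distance 6.
One longest path: L-E-K-H-C-D-Q.
So the diameter is 6.

6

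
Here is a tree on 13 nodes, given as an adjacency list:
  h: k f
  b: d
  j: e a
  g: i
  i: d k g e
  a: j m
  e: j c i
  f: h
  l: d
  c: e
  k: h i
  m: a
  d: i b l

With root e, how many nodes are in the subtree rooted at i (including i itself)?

The subtree rooted at i contains: i, d, k, g, b, l, h, f — 8 nodes.

8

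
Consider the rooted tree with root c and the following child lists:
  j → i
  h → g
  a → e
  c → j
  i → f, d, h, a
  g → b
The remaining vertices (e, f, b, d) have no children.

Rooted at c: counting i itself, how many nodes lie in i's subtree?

8

Descendants of i (including itself): i, a, h, f, d, e, g, b. That's 8.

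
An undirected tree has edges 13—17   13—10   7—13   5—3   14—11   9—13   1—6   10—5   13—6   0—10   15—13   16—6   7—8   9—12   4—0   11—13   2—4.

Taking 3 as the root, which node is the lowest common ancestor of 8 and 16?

13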